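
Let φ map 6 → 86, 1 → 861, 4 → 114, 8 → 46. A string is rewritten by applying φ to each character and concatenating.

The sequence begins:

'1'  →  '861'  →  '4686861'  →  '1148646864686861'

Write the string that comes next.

Replace each of the 16 characters of 1148646864686861 in place — 861 861 114 46 86 114 86 46 86 114 86 46 86 46 86 861 — and concatenate.

86186111446861148646861148646864686861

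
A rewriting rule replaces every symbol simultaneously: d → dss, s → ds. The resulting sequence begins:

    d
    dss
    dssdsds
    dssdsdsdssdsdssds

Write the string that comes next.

Rewriting the 17 symbols of dssdsdsdssdsdssds one by one yields dss ds ds dss ds dss ds dss ds ds dss ds dss ds ds dss ds; concatenated:

dssdsdsdssdsdssdsdssdsdsdssdsdssdsdsdssds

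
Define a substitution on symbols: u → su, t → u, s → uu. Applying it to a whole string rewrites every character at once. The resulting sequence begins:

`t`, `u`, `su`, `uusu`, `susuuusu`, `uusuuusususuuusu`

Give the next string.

Rewriting the 16 symbols of uusuuusususuuusu one by one yields su su uu su su su uu su uu su uu su su su uu su; concatenated:

susuuusususuuusuuusuuusususuuusu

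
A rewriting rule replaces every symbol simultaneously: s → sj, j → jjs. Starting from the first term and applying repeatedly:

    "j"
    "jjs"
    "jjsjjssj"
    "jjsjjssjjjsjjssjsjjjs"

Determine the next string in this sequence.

jjsjjssjjjsjjssjsjjjsjjsjjssjjjsjjssjsjjjssjjjsjjsjjssj

Applying the rule to each of the 21 symbols of jjsjjssjjjsjjssjsjjjs gives the pieces jjs jjs sj jjs jjs sj sj jjs jjs jjs sj jjs jjs sj sj jjs sj jjs jjs jjs sj, which concatenate to the answer.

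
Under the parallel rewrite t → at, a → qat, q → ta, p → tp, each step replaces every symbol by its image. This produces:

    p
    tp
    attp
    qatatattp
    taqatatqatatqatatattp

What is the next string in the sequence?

atqattaqatatqatattaqatatqatattaqatatqatatqatatattp

φ(taqatatqatatqatatattp) expands symbol-by-symbol to at qat ta qat at qat at ta qat at qat at ta qat at qat at qat at at tp; joining the 21 pieces gives the next term.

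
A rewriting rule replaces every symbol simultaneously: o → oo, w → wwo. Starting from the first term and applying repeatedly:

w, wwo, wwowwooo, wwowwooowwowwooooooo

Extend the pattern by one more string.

Applying the rule to each of the 20 symbols of wwowwooowwowwooooooo gives the pieces wwo wwo oo wwo wwo oo oo oo wwo wwo oo wwo wwo oo oo oo oo oo oo oo, which concatenate to the answer.

wwowwooowwowwooooooowwowwooowwowwooooooooooooooo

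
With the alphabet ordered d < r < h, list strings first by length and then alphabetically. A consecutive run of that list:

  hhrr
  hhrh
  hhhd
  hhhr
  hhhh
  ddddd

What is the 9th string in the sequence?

dddrd

Stepping forward 3 times from ddddd: ddddd → ddddr → ddddh, then the target.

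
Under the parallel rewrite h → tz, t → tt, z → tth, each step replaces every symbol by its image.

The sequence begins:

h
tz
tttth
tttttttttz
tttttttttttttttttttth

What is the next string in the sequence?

Applying the rule to each of the 21 symbols of tttttttttttttttttttth gives the pieces tt tt tt tt tt tt tt tt tt tt tt tt tt tt tt tt tt tt tt tt tz, which concatenate to the answer.

tttttttttttttttttttttttttttttttttttttttttz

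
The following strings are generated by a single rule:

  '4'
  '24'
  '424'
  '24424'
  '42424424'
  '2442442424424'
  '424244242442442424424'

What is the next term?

Each term (from the third on) is the two preceding terms concatenated in order: term 3 = 4·24 = 424.
So term 8 is 2442442424424·424244242442442424424.

2442442424424424244242442442424424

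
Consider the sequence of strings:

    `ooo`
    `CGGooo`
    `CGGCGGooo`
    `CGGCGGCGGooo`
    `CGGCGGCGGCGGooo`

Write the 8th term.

Every step adds CGG at the front: s(k+1) = CGG·s(k).
From CGGCGGCGGCGGooo, 3 further steps: CGGCGGCGGCGGooo → CGGCGGCGGCGGCGGooo → CGGCGGCGGCGGCGGCGGooo → (answer).

CGGCGGCGGCGGCGGCGGCGGooo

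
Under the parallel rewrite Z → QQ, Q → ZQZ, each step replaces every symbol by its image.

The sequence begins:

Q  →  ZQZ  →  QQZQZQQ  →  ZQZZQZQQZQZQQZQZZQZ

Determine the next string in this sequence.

Rewriting the 19 symbols of ZQZZQZQQZQZQQZQZZQZ one by one yields QQ ZQZ QQ QQ ZQZ QQ ZQZ ZQZ QQ ZQZ QQ ZQZ ZQZ QQ ZQZ QQ QQ ZQZ QQ; concatenated:

QQZQZQQQQZQZQQZQZZQZQQZQZQQZQZZQZQQZQZQQQQZQZQQ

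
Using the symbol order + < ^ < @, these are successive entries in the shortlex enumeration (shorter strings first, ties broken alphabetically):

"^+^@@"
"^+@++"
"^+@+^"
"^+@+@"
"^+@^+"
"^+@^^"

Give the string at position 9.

Continuing the enumeration 3 steps past ^+@^^: ^+@^^ → ^+@^@ → ^+@@+ → (answer).

^+@@^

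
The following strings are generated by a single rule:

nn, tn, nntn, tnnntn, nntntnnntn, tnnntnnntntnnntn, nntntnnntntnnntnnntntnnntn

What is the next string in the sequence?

tnnntnnntntnnntnnntntnnntntnnntnnntntnnntn

This is a Fibonacci-style word recurrence s(k) = s(k−2)·s(k−1): e.g. nn·tn = nntn.
Continuing: tnnntnnntntnnntn · nntntnnntntnnntnnntntnnntn gives term 8.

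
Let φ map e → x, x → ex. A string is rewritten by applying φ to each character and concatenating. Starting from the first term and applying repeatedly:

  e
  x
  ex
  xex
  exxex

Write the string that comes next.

Expanding exxex: e→x, x→ex, x→ex, e→x, x→ex. Concatenated: x ex ex x ex.

xexexxex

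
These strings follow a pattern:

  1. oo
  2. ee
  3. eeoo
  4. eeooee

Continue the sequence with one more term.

From term 3 onward, concatenate the last term with the second-to-last: ee·oo = eeoo, eeoo·ee = eeooee, …
So term 5 is eeooee·eeoo.

eeooeeeeoo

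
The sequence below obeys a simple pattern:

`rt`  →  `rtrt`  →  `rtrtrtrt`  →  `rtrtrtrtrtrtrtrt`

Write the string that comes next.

rtrtrtrtrtrtrtrtrtrtrtrtrtrtrtrt

Every step duplicates the string.
So the next term is two copies of rtrtrtrtrtrtrtrt.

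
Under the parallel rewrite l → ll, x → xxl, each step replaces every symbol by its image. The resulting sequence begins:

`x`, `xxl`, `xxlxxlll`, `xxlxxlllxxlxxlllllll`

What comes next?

Replace each of the 20 characters of xxlxxlllxxlxxlllllll in place — xxl xxl ll xxl xxl ll ll ll xxl xxl ll xxl xxl ll ll ll ll ll ll ll — and concatenate.

xxlxxlllxxlxxlllllllxxlxxlllxxlxxlllllllllllllll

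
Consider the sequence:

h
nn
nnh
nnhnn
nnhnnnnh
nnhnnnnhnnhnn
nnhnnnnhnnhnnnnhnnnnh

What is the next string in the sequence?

nnhnnnnhnnhnnnnhnnnnhnnhnnnnhnnhnn

Each term (from the third on) is the previous term followed by the one before it: term 3 = nn·h = nnh.
The next term joins nnhnnnnhnnhnnnnhnnnnh and nnhnnnnhnnhnn.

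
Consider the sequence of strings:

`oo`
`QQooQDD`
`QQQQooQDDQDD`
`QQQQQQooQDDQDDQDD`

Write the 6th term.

QQQQQQQQQQooQDDQDDQDDQDDQDD

Each term wraps the previous one in QQ on the left and QDD on the right.
From QQQQQQooQDDQDDQDD, 2 further steps: QQQQQQooQDDQDDQDD → QQQQQQQQooQDDQDDQDDQDD → (answer).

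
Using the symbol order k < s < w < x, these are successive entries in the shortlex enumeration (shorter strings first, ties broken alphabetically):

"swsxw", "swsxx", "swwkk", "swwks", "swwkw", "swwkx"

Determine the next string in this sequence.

swwsk

Treat swwkx as a base-4 numeral over the given alphabet and add one, carrying through any trailing x's.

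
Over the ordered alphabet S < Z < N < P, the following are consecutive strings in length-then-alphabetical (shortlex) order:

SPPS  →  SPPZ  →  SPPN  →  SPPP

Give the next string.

Treat SPPP as a base-4 numeral over the given alphabet and add one, carrying through any trailing P's.

ZSSS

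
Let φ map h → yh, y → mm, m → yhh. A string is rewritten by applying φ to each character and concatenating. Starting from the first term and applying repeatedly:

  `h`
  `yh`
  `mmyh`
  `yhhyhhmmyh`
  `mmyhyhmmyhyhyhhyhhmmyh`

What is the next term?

Rewriting the 22 symbols of mmyhyhmmyhyhyhhyhhmmyh one by one yields yhh yhh mm yh mm yh yhh yhh mm yh mm yh mm yh yh mm yh yh yhh yhh mm yh; concatenated:

yhhyhhmmyhmmyhyhhyhhmmyhmmyhmmyhyhmmyhyhyhhyhhmmyh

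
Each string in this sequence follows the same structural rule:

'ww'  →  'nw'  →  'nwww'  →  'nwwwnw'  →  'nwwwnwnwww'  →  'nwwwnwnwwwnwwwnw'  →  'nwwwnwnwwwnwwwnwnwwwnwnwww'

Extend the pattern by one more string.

nwwwnwnwwwnwwwnwnwwwnwnwwwnwwwnwnwwwnwwwnw

This is a Fibonacci-style word recurrence s(k) = s(k−1)·s(k−2): e.g. nw·ww = nwww.
The next term joins nwwwnwnwwwnwwwnwnwwwnwnwww and nwwwnwnwwwnwwwnw.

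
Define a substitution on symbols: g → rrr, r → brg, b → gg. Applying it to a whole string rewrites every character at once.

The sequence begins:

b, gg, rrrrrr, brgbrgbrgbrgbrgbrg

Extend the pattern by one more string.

ggbrgrrrggbrgrrrggbrgrrrggbrgrrrggbrgrrrggbrgrrr

Replace each of the 18 characters of brgbrgbrgbrgbrgbrg in place — gg brg rrr gg brg rrr gg brg rrr gg brg rrr gg brg rrr gg brg rrr — and concatenate.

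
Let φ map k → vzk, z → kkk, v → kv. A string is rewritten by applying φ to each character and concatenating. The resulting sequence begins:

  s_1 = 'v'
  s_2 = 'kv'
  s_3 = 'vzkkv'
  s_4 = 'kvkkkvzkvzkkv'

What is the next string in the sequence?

Applying the rule to each of the 13 symbols of kvkkkvzkvzkkv gives the pieces vzk kv vzk vzk vzk kv kkk vzk kv kkk vzk vzk kv, which concatenate to the answer.

vzkkvvzkvzkvzkkvkkkvzkkvkkkvzkvzkkv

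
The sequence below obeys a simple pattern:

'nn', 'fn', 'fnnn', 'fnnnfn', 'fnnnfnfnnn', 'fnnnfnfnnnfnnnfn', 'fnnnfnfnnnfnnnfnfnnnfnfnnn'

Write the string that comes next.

fnnnfnfnnnfnnnfnfnnnfnfnnnfnnnfnfnnnfnnnfn

From term 3 onward, concatenate the last term with the second-to-last: fn·nn = fnnn, fnnn·fn = fnnnfn, …
The next term joins fnnnfnfnnnfnnnfnfnnnfnfnnn and fnnnfnfnnnfnnnfn.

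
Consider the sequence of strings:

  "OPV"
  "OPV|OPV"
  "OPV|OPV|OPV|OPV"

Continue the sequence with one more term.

Every step duplicates the string with '|' between the halves.
So the next term is two copies of OPV|OPV|OPV|OPV with '|' between the halves.

OPV|OPV|OPV|OPV|OPV|OPV|OPV|OPV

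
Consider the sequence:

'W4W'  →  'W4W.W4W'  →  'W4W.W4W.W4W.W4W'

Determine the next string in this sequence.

s(k+1) = s(k)·.·s(k) — each term doubles the last with '.' between the halves.
So the next term is two copies of W4W.W4W.W4W.W4W with '.' between the halves.

W4W.W4W.W4W.W4W.W4W.W4W.W4W.W4W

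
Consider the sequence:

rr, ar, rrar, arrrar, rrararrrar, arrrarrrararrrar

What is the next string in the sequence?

rrararrrararrrarrrararrrar

This is a Fibonacci-style word recurrence s(k) = s(k−2)·s(k−1): e.g. rr·ar = rrar.
Continuing: rrararrrar · arrrarrrararrrar gives term 7.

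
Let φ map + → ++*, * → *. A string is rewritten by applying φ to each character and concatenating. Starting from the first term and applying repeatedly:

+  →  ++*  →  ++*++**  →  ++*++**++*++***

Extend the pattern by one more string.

++*++**++*++***++*++**++*++****

φ(++*++**++*++***) expands symbol-by-symbol to ++* ++* * ++* ++* * * ++* ++* * ++* ++* * * *; joining the 15 pieces gives the next term.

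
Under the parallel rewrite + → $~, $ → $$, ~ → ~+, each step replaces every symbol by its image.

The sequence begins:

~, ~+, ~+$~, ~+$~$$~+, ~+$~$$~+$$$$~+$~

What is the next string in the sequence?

Applying the rule to each of the 16 symbols of ~+$~$$~+$$$$~+$~ gives the pieces ~+ $~ $$ ~+ $$ $$ ~+ $~ $$ $$ $$ $$ ~+ $~ $$ ~+, which concatenate to the answer.

~+$~$$~+$$$$~+$~$$$$$$$$~+$~$$~+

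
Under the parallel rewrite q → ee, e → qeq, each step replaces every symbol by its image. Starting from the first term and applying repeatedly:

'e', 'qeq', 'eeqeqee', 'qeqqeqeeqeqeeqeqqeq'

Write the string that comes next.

eeqeqeeeeqeqeeqeqqeqeeqeqeeqeqqeqeeqeqeeeeqeqee

Replace each of the 19 characters of qeqqeqeeqeqeeqeqqeq in place — ee qeq ee ee qeq ee qeq qeq ee qeq ee qeq qeq ee qeq ee ee qeq ee — and concatenate.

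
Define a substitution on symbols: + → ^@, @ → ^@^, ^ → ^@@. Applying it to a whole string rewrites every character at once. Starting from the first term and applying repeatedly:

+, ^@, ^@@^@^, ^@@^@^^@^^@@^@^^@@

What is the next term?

Replace each of the 18 characters of ^@@^@^^@^^@@^@^^@@ in place — ^@@ ^@^ ^@^ ^@@ ^@^ ^@@ ^@@ ^@^ ^@@ ^@@ ^@^ ^@^ ^@@ ^@^ ^@@ ^@@ ^@^ ^@^ — and concatenate.

^@@^@^^@^^@@^@^^@@^@@^@^^@@^@@^@^^@^^@@^@^^@@^@@^@^^@^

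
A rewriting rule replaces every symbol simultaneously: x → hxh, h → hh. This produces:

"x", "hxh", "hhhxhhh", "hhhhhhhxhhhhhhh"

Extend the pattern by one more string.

Rewriting the 15 symbols of hhhhhhhxhhhhhhh one by one yields hh hh hh hh hh hh hh hxh hh hh hh hh hh hh hh; concatenated:

hhhhhhhhhhhhhhhxhhhhhhhhhhhhhhh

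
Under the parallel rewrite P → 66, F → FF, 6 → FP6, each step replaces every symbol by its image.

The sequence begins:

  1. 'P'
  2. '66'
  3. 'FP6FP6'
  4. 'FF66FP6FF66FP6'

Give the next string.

Rewriting the 14 symbols of FF66FP6FF66FP6 one by one yields FF FF FP6 FP6 FF 66 FP6 FF FF FP6 FP6 FF 66 FP6; concatenated:

FFFFFP6FP6FF66FP6FFFFFP6FP6FF66FP6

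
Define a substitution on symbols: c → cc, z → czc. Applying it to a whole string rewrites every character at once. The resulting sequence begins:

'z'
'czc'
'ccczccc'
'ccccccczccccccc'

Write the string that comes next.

Rewriting the 15 symbols of ccccccczccccccc one by one yields cc cc cc cc cc cc cc czc cc cc cc cc cc cc cc; concatenated:

ccccccccccccccczccccccccccccccc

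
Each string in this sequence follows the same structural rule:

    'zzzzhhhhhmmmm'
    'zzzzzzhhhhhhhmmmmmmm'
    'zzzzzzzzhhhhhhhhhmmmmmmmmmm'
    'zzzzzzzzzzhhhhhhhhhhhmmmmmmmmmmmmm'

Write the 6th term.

The n-th term is 2n+2 z's then 2n+3 h's then 3n+1 m's (n = 1, 2, …).
Setting n = 6 gives 14, 15, 19 characters in each block.

zzzzzzzzzzzzzzhhhhhhhhhhhhhhhmmmmmmmmmmmmmmmmmmm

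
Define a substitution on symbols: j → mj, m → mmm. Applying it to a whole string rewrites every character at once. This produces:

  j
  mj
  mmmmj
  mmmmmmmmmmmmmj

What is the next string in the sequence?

Rewriting the 14 symbols of mmmmmmmmmmmmmj one by one yields mmm mmm mmm mmm mmm mmm mmm mmm mmm mmm mmm mmm mmm mj; concatenated:

mmmmmmmmmmmmmmmmmmmmmmmmmmmmmmmmmmmmmmmmj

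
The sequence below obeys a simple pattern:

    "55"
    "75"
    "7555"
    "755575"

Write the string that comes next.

7555757555

From term 3 onward, concatenate the last term with the second-to-last: 75·55 = 7555, 7555·75 = 755575, …
Continuing: 755575 · 7555 gives term 5.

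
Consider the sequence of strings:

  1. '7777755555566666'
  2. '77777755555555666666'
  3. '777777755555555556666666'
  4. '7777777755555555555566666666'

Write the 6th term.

777777777755555555555555556666666666

Reading off run lengths: 7 runs 5, 6, 7, 8; 5 runs 6, 8, 10, 12; 6 runs 5, 6, 7, 8 — each is linear in n, where the shown terms are n = 2, 3, 4, 5.
For term 6, n = 7, so the run lengths are 10, 16, 10.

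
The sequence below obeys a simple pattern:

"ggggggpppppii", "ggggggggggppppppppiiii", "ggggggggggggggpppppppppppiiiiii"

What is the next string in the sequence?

ggggggggggggggggggppppppppppppppiiiiiiii

Reading off run lengths: g runs 6, 10, 14; p runs 5, 8, 11; i runs 2, 4, 6 — each is linear in n, where the shown terms are n = 2, 3, 4.
Setting n = 5 gives 18, 14, 8 characters in each block.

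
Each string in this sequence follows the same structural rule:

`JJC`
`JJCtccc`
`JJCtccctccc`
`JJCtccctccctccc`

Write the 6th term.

JJCtccctccctccctccctccc

The strings grow by a fixed suffix tccc each time.
From JJCtccctccctccc, 2 further steps: JJCtccctccctccc → JJCtccctccctccctccc → (answer).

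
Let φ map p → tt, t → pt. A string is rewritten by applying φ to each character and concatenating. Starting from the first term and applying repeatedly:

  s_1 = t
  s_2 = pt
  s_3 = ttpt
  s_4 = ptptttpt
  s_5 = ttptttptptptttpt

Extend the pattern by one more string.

Replace each of the 16 characters of ttptttptptptttpt in place — pt pt tt pt pt pt tt pt tt pt tt pt pt pt tt pt — and concatenate.

ptptttptptptttptttptttptptptttpt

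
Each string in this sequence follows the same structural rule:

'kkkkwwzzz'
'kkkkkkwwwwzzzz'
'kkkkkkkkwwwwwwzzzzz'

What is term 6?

Reading off run lengths: k runs 4, 6, 8; w runs 2, 4, 6; z runs 3, 4, 5 — each is linear in n, where the shown terms are n = 2, 3, 4.
For term 6, n = 7, so the run lengths are 14, 12, 8.

kkkkkkkkkkkkkkwwwwwwwwwwwwzzzzzzzz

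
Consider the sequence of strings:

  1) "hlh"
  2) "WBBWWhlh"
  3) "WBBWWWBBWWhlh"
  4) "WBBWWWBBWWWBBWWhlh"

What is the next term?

The strings grow by a fixed prefix WBBWW each time.
Applying this once more to WBBWWWBBWWWBBWWhlh:

WBBWWWBBWWWBBWWWBBWWhlh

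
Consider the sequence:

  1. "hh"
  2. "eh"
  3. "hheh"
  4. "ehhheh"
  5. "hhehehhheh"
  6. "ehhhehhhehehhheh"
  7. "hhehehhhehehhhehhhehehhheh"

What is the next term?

ehhhehhhehehhhehhhehehhhehehhhehhhehehhheh

Each term (from the third on) is the two preceding terms concatenated in order: term 3 = hh·eh = hheh.
Continuing: ehhhehhhehehhheh · hhehehhhehehhhehhhehehhheh gives term 8.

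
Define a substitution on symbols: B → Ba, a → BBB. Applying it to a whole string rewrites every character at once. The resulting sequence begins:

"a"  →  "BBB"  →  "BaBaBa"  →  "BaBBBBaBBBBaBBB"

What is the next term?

Rewriting the 15 symbols of BaBBBBaBBBBaBBB one by one yields Ba BBB Ba Ba Ba Ba BBB Ba Ba Ba Ba BBB Ba Ba Ba; concatenated:

BaBBBBaBaBaBaBBBBaBaBaBaBBBBaBaBa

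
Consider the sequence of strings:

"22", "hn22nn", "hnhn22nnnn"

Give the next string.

Each term wraps the previous one in hn on the left and nn on the right.
So the next term is hn·hnhn22nnnn·nn.

hnhnhn22nnnnnn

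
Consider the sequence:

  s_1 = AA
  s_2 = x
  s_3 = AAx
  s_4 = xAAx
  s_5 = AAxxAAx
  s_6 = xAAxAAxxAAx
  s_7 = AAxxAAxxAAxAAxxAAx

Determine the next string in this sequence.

xAAxAAxxAAxAAxxAAxxAAxAAxxAAx

From term 3 onward, concatenate the second-to-last term with the last: AA·x = AAx, x·AAx = xAAx, …
Continuing: xAAxAAxxAAx · AAxxAAxxAAxAAxxAAx gives term 8.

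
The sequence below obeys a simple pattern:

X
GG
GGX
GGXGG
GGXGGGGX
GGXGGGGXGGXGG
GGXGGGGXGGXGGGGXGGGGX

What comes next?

GGXGGGGXGGXGGGGXGGGGXGGXGGGGXGGXGG

From term 3 onward, concatenate the last term with the second-to-last: GG·X = GGX, GGX·GG = GGXGG, …
Continuing: GGXGGGGXGGXGGGGXGGGGX · GGXGGGGXGGXGG gives term 8.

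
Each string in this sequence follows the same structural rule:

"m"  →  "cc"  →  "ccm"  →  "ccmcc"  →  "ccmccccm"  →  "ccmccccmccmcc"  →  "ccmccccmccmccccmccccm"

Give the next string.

This is a Fibonacci-style word recurrence s(k) = s(k−1)·s(k−2): e.g. cc·m = ccm.
So term 8 is ccmccccmccmccccmccccm·ccmccccmccmcc.

ccmccccmccmccccmccccmccmccccmccmcc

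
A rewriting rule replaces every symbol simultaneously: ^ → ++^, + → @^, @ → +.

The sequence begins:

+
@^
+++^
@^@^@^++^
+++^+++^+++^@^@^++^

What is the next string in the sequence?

Rewriting the 19 symbols of +++^+++^+++^@^@^++^ one by one yields @^ @^ @^ ++^ @^ @^ @^ ++^ @^ @^ @^ ++^ + ++^ + ++^ @^ @^ ++^; concatenated:

@^@^@^++^@^@^@^++^@^@^@^++^+++^+++^@^@^++^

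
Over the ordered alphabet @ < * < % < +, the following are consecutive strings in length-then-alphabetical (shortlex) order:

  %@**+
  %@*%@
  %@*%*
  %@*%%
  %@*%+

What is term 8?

%@*+%

Continuing the enumeration 3 steps past %@*%+: %@*%+ → %@*+@ → %@*+* → (answer).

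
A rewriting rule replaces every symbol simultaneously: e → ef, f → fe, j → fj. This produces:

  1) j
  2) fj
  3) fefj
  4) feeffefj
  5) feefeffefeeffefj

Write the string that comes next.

Rewriting the 16 symbols of feefeffefeeffefj one by one yields fe ef ef fe ef fe fe ef fe ef ef fe fe ef fe fj; concatenated:

feefeffeeffefeeffeefeffefeeffefj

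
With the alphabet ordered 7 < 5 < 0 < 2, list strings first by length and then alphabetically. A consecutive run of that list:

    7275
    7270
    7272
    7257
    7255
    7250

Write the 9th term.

Continuing the enumeration 3 steps past 7250: 7250 → 7252 → 7207 → (answer).

7205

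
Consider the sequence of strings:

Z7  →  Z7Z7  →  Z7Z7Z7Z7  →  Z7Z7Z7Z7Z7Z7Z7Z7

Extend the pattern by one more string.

Z7Z7Z7Z7Z7Z7Z7Z7Z7Z7Z7Z7Z7Z7Z7Z7

Every step duplicates the string.
One more doubling of Z7Z7Z7Z7Z7Z7Z7Z7 gives the answer.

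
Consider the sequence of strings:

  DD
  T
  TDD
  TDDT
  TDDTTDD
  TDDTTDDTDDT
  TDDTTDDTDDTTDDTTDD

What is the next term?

This is a Fibonacci-style word recurrence s(k) = s(k−1)·s(k−2): e.g. T·DD = TDD.
So term 8 is TDDTTDDTDDTTDDTTDD·TDDTTDDTDDT.

TDDTTDDTDDTTDDTTDDTDDTTDDTDDT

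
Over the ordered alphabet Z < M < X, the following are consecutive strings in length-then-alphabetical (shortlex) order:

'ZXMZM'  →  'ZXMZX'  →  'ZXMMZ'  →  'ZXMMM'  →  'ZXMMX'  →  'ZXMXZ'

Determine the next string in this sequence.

Treat ZXMXZ as a base-3 numeral over the given alphabet and add one, carrying through any trailing X's.

ZXMXM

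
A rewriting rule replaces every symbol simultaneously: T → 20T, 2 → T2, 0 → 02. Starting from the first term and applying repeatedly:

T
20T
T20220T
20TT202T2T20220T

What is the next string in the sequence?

Rewriting the 16 symbols of 20TT202T2T20220T one by one yields T2 02 20T 20T T2 02 T2 20T T2 20T T2 02 T2 T2 02 20T; concatenated:

T20220T20TT202T220TT220TT202T2T20220T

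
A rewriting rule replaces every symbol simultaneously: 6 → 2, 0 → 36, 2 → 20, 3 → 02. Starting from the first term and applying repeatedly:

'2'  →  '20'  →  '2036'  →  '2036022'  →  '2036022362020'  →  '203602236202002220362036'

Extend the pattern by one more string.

φ(203602236202002220362036) expands symbol-by-symbol to 20 36 02 2 36 20 20 02 2 20 36 20 36 36 20 20 20 36 02 2 20 36 02 2; joining the 24 pieces gives the next term.

20360223620200222036203636202020360222036022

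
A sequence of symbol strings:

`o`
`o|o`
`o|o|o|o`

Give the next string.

Each string is two copies of the previous one joined by '|'.
Doubling o|o|o|o with '|' between the halves:

o|o|o|o|o|o|o|o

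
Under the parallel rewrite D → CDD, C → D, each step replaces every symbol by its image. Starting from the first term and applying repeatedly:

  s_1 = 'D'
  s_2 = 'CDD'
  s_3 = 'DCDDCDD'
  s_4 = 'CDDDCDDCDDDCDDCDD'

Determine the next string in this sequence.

Replace each of the 17 characters of CDDDCDDCDDDCDDCDD in place — D CDD CDD CDD D CDD CDD D CDD CDD CDD D CDD CDD D CDD CDD — and concatenate.

DCDDCDDCDDDCDDCDDDCDDCDDCDDDCDDCDDDCDDCDD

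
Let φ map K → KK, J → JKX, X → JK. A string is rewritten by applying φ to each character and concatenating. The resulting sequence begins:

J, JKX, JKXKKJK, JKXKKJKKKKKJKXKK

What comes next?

Applying the rule to each of the 16 symbols of JKXKKJKKKKKJKXKK gives the pieces JKX KK JK KK KK JKX KK KK KK KK KK JKX KK JK KK KK, which concatenate to the answer.

JKXKKJKKKKKJKXKKKKKKKKKKJKXKKJKKKKK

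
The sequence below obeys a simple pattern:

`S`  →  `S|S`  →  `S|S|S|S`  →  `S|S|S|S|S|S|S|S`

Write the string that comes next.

Each string is two copies of the previous one joined by '|'.
So the next term is two copies of S|S|S|S|S|S|S|S with '|' between the halves.

S|S|S|S|S|S|S|S|S|S|S|S|S|S|S|S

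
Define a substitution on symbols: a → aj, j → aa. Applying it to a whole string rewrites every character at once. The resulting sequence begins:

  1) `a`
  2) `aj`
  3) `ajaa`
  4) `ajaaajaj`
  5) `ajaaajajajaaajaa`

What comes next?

Applying the rule to each of the 16 symbols of ajaaajajajaaajaa gives the pieces aj aa aj aj aj aa aj aa aj aa aj aj aj aa aj aj, which concatenate to the answer.

ajaaajajajaaajaaajaaajajajaaajaj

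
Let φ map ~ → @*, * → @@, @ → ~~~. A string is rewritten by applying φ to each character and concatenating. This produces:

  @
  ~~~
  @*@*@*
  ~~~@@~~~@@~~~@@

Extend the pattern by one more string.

Rewriting the 15 symbols of ~~~@@~~~@@~~~@@ one by one yields @* @* @* ~~~ ~~~ @* @* @* ~~~ ~~~ @* @* @* ~~~ ~~~; concatenated:

@*@*@*~~~~~~@*@*@*~~~~~~@*@*@*~~~~~~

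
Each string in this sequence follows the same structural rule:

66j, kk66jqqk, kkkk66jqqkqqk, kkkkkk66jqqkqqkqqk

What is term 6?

Every step adds kk to the front and qqk to the end of the previous string.
From kkkkkk66jqqkqqkqqk, 2 further steps: kkkkkk66jqqkqqkqqk → kkkkkkkk66jqqkqqkqqkqqk → (answer).

kkkkkkkkkk66jqqkqqkqqkqqkqqk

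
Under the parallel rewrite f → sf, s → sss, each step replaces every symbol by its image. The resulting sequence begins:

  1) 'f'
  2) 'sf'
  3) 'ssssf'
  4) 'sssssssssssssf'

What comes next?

Applying the rule to each of the 14 symbols of sssssssssssssf gives the pieces sss sss sss sss sss sss sss sss sss sss sss sss sss sf, which concatenate to the answer.

ssssssssssssssssssssssssssssssssssssssssf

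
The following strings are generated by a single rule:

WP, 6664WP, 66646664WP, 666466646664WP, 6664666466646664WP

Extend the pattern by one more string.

Each term is the previous one with 6664 prepended.
So the next term is 6664·6664666466646664WP.

66646664666466646664WP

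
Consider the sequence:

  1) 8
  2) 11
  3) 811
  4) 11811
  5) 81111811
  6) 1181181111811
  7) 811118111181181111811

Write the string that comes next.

From term 3 onward, concatenate the second-to-last term with the last: 8·11 = 811, 11·811 = 11811, …
Continuing: 1181181111811 · 811118111181181111811 gives term 8.

1181181111811811118111181181111811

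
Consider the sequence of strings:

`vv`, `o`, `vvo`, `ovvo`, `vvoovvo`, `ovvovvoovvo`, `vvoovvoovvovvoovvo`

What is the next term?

This is a Fibonacci-style word recurrence s(k) = s(k−2)·s(k−1): e.g. vv·o = vvo.
So term 8 is ovvovvoovvo·vvoovvoovvovvoovvo.

ovvovvoovvovvoovvoovvovvoovvo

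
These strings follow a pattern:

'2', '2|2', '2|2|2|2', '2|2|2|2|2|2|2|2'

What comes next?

2|2|2|2|2|2|2|2|2|2|2|2|2|2|2|2

Each string is two copies of the previous one joined by '|'.
So the next term is two copies of 2|2|2|2|2|2|2|2 with '|' between the halves.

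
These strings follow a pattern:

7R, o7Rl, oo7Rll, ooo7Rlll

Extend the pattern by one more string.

oooo7Rllll

Every step adds o to the front and l to the end of the previous string.
So the next term is o·ooo7Rlll·l.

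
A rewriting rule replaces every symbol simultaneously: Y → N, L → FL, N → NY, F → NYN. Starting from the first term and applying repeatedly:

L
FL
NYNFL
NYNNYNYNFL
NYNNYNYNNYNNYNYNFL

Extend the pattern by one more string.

Rewriting the 18 symbols of NYNNYNYNNYNNYNYNFL one by one yields NY N NY NY N NY N NY NY N NY NY N NY N NY NYN FL; concatenated:

NYNNYNYNNYNNYNYNNYNYNNYNNYNYNFL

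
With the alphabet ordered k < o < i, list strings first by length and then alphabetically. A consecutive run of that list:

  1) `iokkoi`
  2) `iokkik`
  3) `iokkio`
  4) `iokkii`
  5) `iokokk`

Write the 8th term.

iokook

Continuing the enumeration 3 steps past iokokk: iokokk → iokoko → iokoki → (answer).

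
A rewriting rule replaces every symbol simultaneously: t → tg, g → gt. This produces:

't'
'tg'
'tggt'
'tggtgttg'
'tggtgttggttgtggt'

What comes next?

Replace each of the 16 characters of tggtgttggttgtggt in place — tg gt gt tg gt tg tg gt gt tg tg gt tg gt gt tg — and concatenate.

tggtgttggttgtggtgttgtggttggtgttg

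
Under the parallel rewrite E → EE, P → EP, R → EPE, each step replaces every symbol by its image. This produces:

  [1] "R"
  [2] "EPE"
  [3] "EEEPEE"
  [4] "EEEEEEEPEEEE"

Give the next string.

Apply φ to EEEEEEEPEEEE symbol by symbol: E→EE, E→EE, E→EE, E→EE, E→EE, E→EE, E→EE, P→EP, E→EE, E→EE, E→EE, E→EE; joined: EE EE EE EE EE EE EE EP EE EE EE EE.

EEEEEEEEEEEEEEEPEEEEEEEE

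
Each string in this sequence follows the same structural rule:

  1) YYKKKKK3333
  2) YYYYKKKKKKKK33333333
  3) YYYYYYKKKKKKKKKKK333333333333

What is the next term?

Term n consists of 2n Y's, followed by 3n+2 K's, followed by 4n 3's (n = 1, 2, …).
At n = 4 the blocks have lengths 8, 14, 16.

YYYYYYYYKKKKKKKKKKKKKK3333333333333333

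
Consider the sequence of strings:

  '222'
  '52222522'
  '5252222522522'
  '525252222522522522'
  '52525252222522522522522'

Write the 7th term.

525252525252222522522522522522522

Each term wraps the previous one in 52 on the left and 522 on the right.
From 52525252222522522522522, 2 further steps: 52525252222522522522522 → 5252525252222522522522522522 → (answer).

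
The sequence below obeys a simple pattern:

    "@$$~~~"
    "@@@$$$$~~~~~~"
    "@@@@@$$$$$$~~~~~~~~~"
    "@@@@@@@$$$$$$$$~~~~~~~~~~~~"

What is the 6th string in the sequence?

Each string has the form @^{2n-1} $^{2n} ~^{3n} (n = 1, 2, …).
Setting n = 6 gives 11, 12, 18 characters in each block.

@@@@@@@@@@@$$$$$$$$$$$$~~~~~~~~~~~~~~~~~~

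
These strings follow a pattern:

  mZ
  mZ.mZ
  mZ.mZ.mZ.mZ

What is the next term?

mZ.mZ.mZ.mZ.mZ.mZ.mZ.mZ

Every step duplicates the string with '.' between the halves.
One more doubling of mZ.mZ.mZ.mZ gives the answer.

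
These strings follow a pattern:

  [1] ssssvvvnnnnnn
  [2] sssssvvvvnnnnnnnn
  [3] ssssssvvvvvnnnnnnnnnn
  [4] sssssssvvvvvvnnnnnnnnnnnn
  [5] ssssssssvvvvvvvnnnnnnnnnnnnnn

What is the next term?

sssssssssvvvvvvvvnnnnnnnnnnnnnnnn

Reading off run lengths: s runs 4, 5, 6, 7, 8; v runs 3, 4, 5, 6, 7; n runs 6, 8, 10, 12, 14 — each is linear in n, where the shown terms are n = 3, 4, 5, 6, 7.
At n = 8 the blocks have lengths 9, 8, 16.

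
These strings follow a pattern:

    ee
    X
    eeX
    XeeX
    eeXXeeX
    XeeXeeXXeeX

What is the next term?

eeXXeeXXeeXeeXXeeX

From term 3 onward, concatenate the second-to-last term with the last: ee·X = eeX, X·eeX = XeeX, …
Continuing: eeXXeeX · XeeXeeXXeeX gives term 7.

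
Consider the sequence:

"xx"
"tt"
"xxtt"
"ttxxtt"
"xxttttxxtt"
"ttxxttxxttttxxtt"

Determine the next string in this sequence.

From term 3 onward, concatenate the second-to-last term with the last: xx·tt = xxtt, tt·xxtt = ttxxtt, …
Continuing: xxttttxxtt · ttxxttxxttttxxtt gives term 7.

xxttttxxttttxxttxxttttxxtt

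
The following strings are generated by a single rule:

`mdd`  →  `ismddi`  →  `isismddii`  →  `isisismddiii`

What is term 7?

Every step adds is to the front and i to the end of the previous string.
From isisismddiii, 3 further steps: isisismddiii → isisisismddiiii → isisisisismddiiiii → (answer).

isisisisisismddiiiiii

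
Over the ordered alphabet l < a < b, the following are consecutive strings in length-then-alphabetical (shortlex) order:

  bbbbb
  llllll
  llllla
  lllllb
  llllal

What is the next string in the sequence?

Treat llllal as a base-3 numeral over the given alphabet and add one, carrying through any trailing b's.

llllaa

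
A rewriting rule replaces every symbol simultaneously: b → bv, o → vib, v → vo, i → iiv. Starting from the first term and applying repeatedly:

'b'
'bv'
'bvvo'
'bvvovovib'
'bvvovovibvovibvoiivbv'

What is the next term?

Replace each of the 21 characters of bvvovovibvovibvoiivbv in place — bv vo vo vib vo vib vo iiv bv vo vib vo iiv bv vo vib iiv iiv vo bv vo — and concatenate.

bvvovovibvovibvoiivbvvovibvoiivbvvovibiiviivvobvvo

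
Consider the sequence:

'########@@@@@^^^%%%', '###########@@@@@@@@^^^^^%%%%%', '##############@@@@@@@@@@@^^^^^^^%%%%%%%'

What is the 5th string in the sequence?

Reading off run lengths: # runs 8, 11, 14; @ runs 5, 8, 11; ^ runs 3, 5, 7; % runs 3, 5, 7 — each is linear in n, where the shown terms are n = 2, 3, 4.
Setting n = 6 gives 20, 17, 11, 11 characters in each block.

####################@@@@@@@@@@@@@@@@@^^^^^^^^^^^%%%%%%%%%%%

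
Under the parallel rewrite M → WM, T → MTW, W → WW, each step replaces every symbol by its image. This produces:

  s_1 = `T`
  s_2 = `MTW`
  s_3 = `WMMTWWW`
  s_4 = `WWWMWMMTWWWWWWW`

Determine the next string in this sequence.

φ(WWWMWMMTWWWWWWW) expands symbol-by-symbol to WW WW WW WM WW WM WM MTW WW WW WW WW WW WW WW; joining the 15 pieces gives the next term.

WWWWWWWMWWWMWMMTWWWWWWWWWWWWWWW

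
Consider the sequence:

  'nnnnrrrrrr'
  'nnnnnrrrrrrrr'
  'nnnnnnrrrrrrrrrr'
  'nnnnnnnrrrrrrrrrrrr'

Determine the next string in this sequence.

Term n consists of n+1 n's, followed by 2n r's, where the shown terms are n = 3, 4, 5, 6.
At n = 7 the blocks have lengths 8, 14.

nnnnnnnnrrrrrrrrrrrrrr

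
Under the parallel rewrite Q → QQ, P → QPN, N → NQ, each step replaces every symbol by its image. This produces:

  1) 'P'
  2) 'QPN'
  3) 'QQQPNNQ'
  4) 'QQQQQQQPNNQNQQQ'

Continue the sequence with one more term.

QQQQQQQQQQQQQQQPNNQNQQQNQQQQQQQ

φ(QQQQQQQPNNQNQQQ) expands symbol-by-symbol to QQ QQ QQ QQ QQ QQ QQ QPN NQ NQ QQ NQ QQ QQ QQ; joining the 15 pieces gives the next term.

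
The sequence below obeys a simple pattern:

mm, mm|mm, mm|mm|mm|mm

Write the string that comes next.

Every step duplicates the string with '|' between the halves.
One more doubling of mm|mm|mm|mm gives the answer.

mm|mm|mm|mm|mm|mm|mm|mm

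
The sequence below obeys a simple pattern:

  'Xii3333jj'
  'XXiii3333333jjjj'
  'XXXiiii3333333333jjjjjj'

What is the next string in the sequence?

Reading off run lengths: X runs 1, 2, 3; i runs 2, 3, 4; 3 runs 4, 7, 10; j runs 2, 4, 6 — each is linear in n (n = 1, 2, …).
Setting n = 4 gives 4, 5, 13, 8 characters in each block.

XXXXiiiii3333333333333jjjjjjjj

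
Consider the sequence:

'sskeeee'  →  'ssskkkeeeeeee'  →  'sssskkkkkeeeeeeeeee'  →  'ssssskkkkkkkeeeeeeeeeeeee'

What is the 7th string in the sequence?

sssssssskkkkkkkkkkkkkeeeeeeeeeeeeeeeeeeeeee

The n-th term is n+1 s's then 2n-1 k's then 3n+1 e's (n = 1, 2, …).
At n = 7 the blocks have lengths 8, 13, 22.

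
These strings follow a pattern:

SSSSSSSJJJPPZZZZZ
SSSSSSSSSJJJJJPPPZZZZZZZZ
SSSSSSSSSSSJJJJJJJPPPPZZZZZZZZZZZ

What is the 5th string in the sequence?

SSSSSSSSSSSSSSSJJJJJJJJJJJPPPPPPZZZZZZZZZZZZZZZZZ

Term n consists of 2n+3 S's, followed by 2n-1 J's, followed by n P's, followed by 3n-1 Z's, where the shown terms are n = 2, 3, 4.
Setting n = 6 gives 15, 11, 6, 17 characters in each block.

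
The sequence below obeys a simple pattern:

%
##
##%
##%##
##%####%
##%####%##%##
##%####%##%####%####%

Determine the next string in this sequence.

Each term (from the third on) is the previous term followed by the one before it: term 3 = ##·% = ##%.
Continuing: ##%####%##%####%####% · ##%####%##%## gives term 8.

##%####%##%####%####%##%####%##%##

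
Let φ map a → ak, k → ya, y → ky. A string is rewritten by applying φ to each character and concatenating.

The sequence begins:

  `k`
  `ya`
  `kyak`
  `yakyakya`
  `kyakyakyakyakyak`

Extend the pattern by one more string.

yakyakyakyakyakyakyakyakyakyakya

Replace each of the 16 characters of kyakyakyakyakyak in place — ya ky ak ya ky ak ya ky ak ya ky ak ya ky ak ya — and concatenate.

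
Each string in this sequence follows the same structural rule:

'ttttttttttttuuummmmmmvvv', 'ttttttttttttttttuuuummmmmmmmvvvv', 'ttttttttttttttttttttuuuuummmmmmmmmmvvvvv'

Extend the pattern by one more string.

ttttttttttttttttttttttttuuuuuummmmmmmmmmmmvvvvvv

The n-th term is 4n t's then n u's then 2n m's then n v's, where the shown terms are n = 3, 4, 5.
At n = 6 the blocks have lengths 24, 6, 12, 6.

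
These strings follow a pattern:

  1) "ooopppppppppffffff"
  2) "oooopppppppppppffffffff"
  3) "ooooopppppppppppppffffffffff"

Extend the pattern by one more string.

The n-th term is n o's then 2n+3 p's then 2n f's, where the shown terms are n = 3, 4, 5.
For the next term, n = 6, so the run lengths are 6, 15, 12.

oooooopppppppppppppppffffffffffff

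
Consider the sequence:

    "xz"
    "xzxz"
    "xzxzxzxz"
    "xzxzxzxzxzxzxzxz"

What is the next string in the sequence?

s(k+1) = s(k)·s(k) — each term doubles the last.
Doubling xzxzxzxzxzxzxzxz:

xzxzxzxzxzxzxzxzxzxzxzxzxzxzxzxz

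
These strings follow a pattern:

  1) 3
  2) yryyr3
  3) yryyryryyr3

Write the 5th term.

Each term is the previous one with yryyr prepended.
From yryyryryyr3, 2 further steps: yryyryryyr3 → yryyryryyryryyr3 → (answer).

yryyryryyryryyryryyr3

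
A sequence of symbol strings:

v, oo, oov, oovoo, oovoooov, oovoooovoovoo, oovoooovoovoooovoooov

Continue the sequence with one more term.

From term 3 onward, concatenate the last term with the second-to-last: oo·v = oov, oov·oo = oovoo, …
The next term joins oovoooovoovoooovoooov and oovoooovoovoo.

oovoooovoovoooovoooovoovoooovoovoo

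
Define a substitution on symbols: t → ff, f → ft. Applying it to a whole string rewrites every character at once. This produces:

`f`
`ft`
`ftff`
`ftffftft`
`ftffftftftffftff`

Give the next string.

Rewriting the 16 symbols of ftffftftftffftff one by one yields ft ff ft ft ft ff ft ff ft ff ft ft ft ff ft ft; concatenated:

ftffftftftffftffftffftftftffftft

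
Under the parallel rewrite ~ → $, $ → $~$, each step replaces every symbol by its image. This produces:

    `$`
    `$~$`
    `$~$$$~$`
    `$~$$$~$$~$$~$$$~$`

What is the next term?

Replace each of the 17 characters of $~$$$~$$~$$~$$$~$ in place — $~$ $ $~$ $~$ $~$ $ $~$ $~$ $ $~$ $~$ $ $~$ $~$ $~$ $ $~$ — and concatenate.

$~$$$~$$~$$~$$$~$$~$$$~$$~$$$~$$~$$~$$$~$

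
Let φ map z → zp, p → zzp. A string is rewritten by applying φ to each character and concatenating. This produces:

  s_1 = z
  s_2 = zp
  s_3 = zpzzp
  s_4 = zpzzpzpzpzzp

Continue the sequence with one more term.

zpzzpzpzpzzpzpzzpzpzzpzpzpzzp

Expanding zpzzpzpzpzzp: z→zp, p→zzp, z→zp, z→zp, p→zzp, z→zp, p→zzp, z→zp, p→zzp, z→zp, z→zp, p→zzp. Concatenated: zp zzp zp zp zzp zp zzp zp zzp zp zp zzp.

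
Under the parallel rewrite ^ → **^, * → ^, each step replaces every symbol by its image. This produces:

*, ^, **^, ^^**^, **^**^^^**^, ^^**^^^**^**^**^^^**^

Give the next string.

**^**^^^**^**^**^^^**^^^**^^^**^**^**^^^**^

φ(^^**^^^**^**^**^^^**^) expands symbol-by-symbol to **^ **^ ^ ^ **^ **^ **^ ^ ^ **^ ^ ^ **^ ^ ^ **^ **^ **^ ^ ^ **^; joining the 21 pieces gives the next term.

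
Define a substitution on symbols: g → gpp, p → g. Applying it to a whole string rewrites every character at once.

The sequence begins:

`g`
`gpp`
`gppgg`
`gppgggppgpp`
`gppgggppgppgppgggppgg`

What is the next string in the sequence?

Replace each of the 21 characters of gppgggppgppgppgggppgg in place — gpp g g gpp gpp gpp g g gpp g g gpp g g gpp gpp gpp g g gpp gpp — and concatenate.

gppgggppgppgppgggppgggppgggppgppgppgggppgpp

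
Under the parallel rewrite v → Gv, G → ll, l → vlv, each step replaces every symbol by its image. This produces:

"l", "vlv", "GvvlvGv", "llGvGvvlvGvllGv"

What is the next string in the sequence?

vlvvlvllGvllGvGvvlvGvllGvvlvvlvllGv

φ(llGvGvvlvGvllGv) expands symbol-by-symbol to vlv vlv ll Gv ll Gv Gv vlv Gv ll Gv vlv vlv ll Gv; joining the 15 pieces gives the next term.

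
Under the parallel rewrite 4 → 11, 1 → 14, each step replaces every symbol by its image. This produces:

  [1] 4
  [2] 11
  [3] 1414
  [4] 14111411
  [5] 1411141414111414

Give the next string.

14111414141114111411141414111411

Applying the rule to each of the 16 symbols of 1411141414111414 gives the pieces 14 11 14 14 14 11 14 11 14 11 14 14 14 11 14 11, which concatenate to the answer.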